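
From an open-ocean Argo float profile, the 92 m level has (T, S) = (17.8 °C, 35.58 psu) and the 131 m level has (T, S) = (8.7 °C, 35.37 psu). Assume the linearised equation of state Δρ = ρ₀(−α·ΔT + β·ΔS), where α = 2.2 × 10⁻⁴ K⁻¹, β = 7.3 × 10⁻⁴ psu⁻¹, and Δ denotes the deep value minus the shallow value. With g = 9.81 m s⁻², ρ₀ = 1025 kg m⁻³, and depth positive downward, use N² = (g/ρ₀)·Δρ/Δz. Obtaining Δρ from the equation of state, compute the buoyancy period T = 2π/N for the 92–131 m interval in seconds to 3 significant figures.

ΔT = -9.1 K, ΔS = -0.21 psu (deep − shallow).
Δρ/ρ₀ = −αΔT + βΔS = 2.002 × 10⁻³ − 1.533 × 10⁻⁴ = 1.8487 × 10⁻³, so Δρ ≈ 1.895 kg m⁻³.
N² = (g/ρ₀)·Δρ/Δz = g·(Δρ/ρ₀)/Δz = 9.81 × 1.8487 × 10⁻³ / 39 = 4.6502 × 10⁻⁴ s⁻².
N = √(4.6502 × 10⁻⁴) = 0.021564 rad s⁻¹ → T = 2π/N = 291.37 s ≈ 291 s.

291 s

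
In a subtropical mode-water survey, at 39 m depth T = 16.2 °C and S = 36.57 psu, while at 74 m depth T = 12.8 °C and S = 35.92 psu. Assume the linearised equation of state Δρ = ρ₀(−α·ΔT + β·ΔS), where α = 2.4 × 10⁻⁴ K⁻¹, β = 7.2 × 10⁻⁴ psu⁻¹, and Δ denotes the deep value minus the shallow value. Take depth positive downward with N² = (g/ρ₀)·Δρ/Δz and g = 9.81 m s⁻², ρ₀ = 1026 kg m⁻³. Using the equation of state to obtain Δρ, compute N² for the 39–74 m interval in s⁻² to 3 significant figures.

ΔT = -3.4 K, ΔS = -0.65 psu (deep − shallow).
Δρ/ρ₀ = −αΔT + βΔS = 8.16 × 10⁻⁴ − 4.68 × 10⁻⁴ = 3.48 × 10⁻⁴, so Δρ ≈ 0.3570 kg m⁻³.
N² = (g/ρ₀)·Δρ/Δz = g·(Δρ/ρ₀)/Δz = 9.81 × 3.48 × 10⁻⁴ / 35 = 9.7539 × 10⁻⁵ s⁻² ≈ 9.75 × 10⁻⁵ s⁻².

9.75 × 10⁻⁵ s⁻²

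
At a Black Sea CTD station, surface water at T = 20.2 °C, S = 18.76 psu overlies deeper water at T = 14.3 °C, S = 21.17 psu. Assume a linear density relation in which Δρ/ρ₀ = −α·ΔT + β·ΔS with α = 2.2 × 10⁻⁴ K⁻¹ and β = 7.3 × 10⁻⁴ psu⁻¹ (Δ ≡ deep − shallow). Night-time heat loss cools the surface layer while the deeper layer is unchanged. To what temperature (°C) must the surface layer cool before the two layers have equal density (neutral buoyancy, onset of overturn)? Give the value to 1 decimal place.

6.3 °C

Neutral buoyancy requires Δρ = 0, i.e. −α(T_deep − T_surf′) + β(S_deep − S_surf) = 0.
T_surf′ = T_deep − (β/α)·ΔS = 14.3 − (7.3 × 10⁻⁴/2.2 × 10⁻⁴)·(+2.41) = 6.303 °C.
Cooling required: 20.2 − (6.303) = 13.897 °C.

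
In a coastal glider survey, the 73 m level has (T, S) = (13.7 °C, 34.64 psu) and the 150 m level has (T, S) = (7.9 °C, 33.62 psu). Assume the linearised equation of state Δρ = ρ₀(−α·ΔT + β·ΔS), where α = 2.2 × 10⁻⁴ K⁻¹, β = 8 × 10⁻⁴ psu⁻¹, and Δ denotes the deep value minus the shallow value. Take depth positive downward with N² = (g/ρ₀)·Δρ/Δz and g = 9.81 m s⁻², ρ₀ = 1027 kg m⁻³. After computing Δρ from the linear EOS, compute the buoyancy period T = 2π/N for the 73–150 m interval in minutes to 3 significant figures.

13.7 min

ΔT = -5.8 K, ΔS = -1.02 psu (deep − shallow).
Δρ/ρ₀ = −αΔT + βΔS = 1.276 × 10⁻³ − 8.16 × 10⁻⁴ = 4.60 × 10⁻⁴, so Δρ ≈ 0.4724 kg m⁻³.
N² = (g/ρ₀)·Δρ/Δz = g·(Δρ/ρ₀)/Δz = 9.81 × 4.60 × 10⁻⁴ / 77 = 5.8605 × 10⁻⁵ s⁻².
N = √(5.8605 × 10⁻⁵) = 7.6554 × 10⁻³ rad s⁻¹ → T = 2π/N = 820.75 s = 13.679 min ≈ 13.7 min.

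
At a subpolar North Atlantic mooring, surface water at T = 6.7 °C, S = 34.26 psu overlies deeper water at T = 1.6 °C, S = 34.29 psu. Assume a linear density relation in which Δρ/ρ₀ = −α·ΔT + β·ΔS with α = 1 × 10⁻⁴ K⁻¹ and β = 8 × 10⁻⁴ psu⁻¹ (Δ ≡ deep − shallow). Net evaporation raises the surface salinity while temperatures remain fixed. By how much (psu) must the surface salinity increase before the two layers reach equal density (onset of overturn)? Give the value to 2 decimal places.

0.67 psu

Neutral buoyancy requires −α(T_deep − T_surf) + β(S_deep − S_surf′) = 0.
S_surf′ = S_deep − (α/β)·ΔT = 34.29 − (1 × 10⁻⁴/8 × 10⁻⁴)·(-5.1) = 34.9275 psu.
Increase required: 34.9275 − 34.26 = 0.6675 psu.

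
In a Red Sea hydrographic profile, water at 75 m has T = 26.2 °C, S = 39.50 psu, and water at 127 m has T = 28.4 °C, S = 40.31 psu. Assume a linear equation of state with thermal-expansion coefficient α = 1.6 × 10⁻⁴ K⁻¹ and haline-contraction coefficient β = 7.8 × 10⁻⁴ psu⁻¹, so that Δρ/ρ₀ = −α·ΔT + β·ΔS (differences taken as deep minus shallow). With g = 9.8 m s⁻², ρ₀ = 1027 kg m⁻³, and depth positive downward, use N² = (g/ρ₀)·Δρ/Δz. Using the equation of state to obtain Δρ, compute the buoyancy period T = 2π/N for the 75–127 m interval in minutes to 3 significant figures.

14.4 min

ΔT = +2.2 K, ΔS = +0.81 psu (deep − shallow).
Δρ/ρ₀ = −αΔT + βΔS = -3.52 × 10⁻⁴ + 6.318 × 10⁻⁴ = 2.798 × 10⁻⁴, so Δρ ≈ 0.2874 kg m⁻³.
N² = (g/ρ₀)·Δρ/Δz = g·(Δρ/ρ₀)/Δz = 9.8 × 2.798 × 10⁻⁴ / 52 = 5.2732 × 10⁻⁵ s⁻².
N = √(5.2732 × 10⁻⁵) = 7.2617 × 10⁻³ rad s⁻¹ → T = 2π/N = 865.25 s = 14.421 min ≈ 14.4 min.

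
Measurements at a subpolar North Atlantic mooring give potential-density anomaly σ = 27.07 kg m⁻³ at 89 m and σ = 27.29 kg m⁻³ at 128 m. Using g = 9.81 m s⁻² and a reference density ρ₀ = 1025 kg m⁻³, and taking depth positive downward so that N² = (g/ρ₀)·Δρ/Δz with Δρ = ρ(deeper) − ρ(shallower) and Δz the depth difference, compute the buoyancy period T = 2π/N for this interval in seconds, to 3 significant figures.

855 s

Δρ = 1027.29 − 1027.07 = 0.22 kg m⁻³ over Δz = 128 − 89 = 39 m.
N² = (9.81/1025) × (0.22/39) = 5.3989 × 10⁻⁵ s⁻².
N = √(5.3989 × 10⁻⁵) = 7.3477 × 10⁻³ rad s⁻¹, so T = 2π/N = 855.12 s ≈ 855 s.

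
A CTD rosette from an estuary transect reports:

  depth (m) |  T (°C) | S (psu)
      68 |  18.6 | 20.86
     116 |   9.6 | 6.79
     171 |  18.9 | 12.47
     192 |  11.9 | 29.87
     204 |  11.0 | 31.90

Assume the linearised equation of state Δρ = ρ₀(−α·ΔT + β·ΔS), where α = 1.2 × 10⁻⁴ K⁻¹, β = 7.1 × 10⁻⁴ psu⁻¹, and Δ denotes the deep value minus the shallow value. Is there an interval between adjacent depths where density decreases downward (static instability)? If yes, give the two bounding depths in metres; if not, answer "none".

Evaluate Δρ/ρ₀ = −αΔT + βΔS across each adjacent pair:
  68–116 m: −αΔT+βΔS = −(1.2 × 10⁻⁴)(-9.0)+(7.1 × 10⁻⁴)(-14.07) = -8.9 × 10⁻³ → UNSTABLE
  116–171 m: −αΔT+βΔS = −(1.2 × 10⁻⁴)(+9.3)+(7.1 × 10⁻⁴)(+5.68) = 2.9 × 10⁻³ → stable
  171–192 m: −αΔT+βΔS = −(1.2 × 10⁻⁴)(-7.0)+(7.1 × 10⁻⁴)(+17.40) = 0.013 → stable
  192–204 m: −αΔT+βΔS = −(1.2 × 10⁻⁴)(-0.9)+(7.1 × 10⁻⁴)(+2.03) = 1.5 × 10⁻³ → stable
The 68–116 m interval has Δρ < 0: lighter water underlies denser water.

68–116 m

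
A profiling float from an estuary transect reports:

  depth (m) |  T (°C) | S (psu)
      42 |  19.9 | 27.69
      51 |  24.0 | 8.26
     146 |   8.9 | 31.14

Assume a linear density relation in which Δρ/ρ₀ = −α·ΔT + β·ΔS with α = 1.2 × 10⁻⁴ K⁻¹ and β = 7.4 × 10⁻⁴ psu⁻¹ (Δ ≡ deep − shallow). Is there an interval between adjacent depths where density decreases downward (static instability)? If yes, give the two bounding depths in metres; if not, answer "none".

Evaluate Δρ/ρ₀ = −αΔT + βΔS across each adjacent pair:
  42–51 m: −αΔT+βΔS = −(1.2 × 10⁻⁴)(+4.1)+(7.4 × 10⁻⁴)(-19.43) = -0.015 → UNSTABLE
  51–146 m: −αΔT+βΔS = −(1.2 × 10⁻⁴)(-15.1)+(7.4 × 10⁻⁴)(+22.88) = 0.019 → stable
The 42–51 m interval has Δρ < 0: lighter water underlies denser water.

42–51 m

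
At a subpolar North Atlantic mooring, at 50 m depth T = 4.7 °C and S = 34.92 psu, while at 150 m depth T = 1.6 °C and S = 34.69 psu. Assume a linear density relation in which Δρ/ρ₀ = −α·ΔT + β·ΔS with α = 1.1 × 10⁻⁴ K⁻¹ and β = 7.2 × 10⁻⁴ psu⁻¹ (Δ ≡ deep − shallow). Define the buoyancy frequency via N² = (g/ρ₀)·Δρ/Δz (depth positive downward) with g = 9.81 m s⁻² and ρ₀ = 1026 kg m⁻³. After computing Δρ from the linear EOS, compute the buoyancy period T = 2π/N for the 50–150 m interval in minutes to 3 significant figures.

25.2 min

ΔT = -3.1 K, ΔS = -0.23 psu (deep − shallow).
Δρ/ρ₀ = −αΔT + βΔS = 3.41 × 10⁻⁴ − 1.656 × 10⁻⁴ = 1.754 × 10⁻⁴, so Δρ ≈ 0.1800 kg m⁻³.
N² = (g/ρ₀)·Δρ/Δz = g·(Δρ/ρ₀)/Δz = 9.81 × 1.754 × 10⁻⁴ / 100 = 1.7207 × 10⁻⁵ s⁻².
N = √(1.7207 × 10⁻⁵) = 4.1481 × 10⁻³ rad s⁻¹ → T = 2π/N = 1.5147 × 10³ s = 25.245 min ≈ 25.2 min.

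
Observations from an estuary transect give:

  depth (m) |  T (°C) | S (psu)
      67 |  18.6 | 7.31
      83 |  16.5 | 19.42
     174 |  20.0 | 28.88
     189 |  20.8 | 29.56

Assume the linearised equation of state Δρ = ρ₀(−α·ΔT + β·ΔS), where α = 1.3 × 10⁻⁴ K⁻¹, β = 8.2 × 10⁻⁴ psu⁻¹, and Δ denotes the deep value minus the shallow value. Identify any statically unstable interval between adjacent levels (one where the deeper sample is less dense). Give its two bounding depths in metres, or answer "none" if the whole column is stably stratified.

Evaluate Δρ/ρ₀ = −αΔT + βΔS across each adjacent pair:
  67–83 m: −αΔT+βΔS = −(1.3 × 10⁻⁴)(-2.1)+(8.2 × 10⁻⁴)(+12.11) = 0.010 → stable
  83–174 m: −αΔT+βΔS = −(1.3 × 10⁻⁴)(+3.5)+(8.2 × 10⁻⁴)(+9.46) = 7.3 × 10⁻³ → stable
  174–189 m: −αΔT+βΔS = −(1.3 × 10⁻⁴)(+0.8)+(8.2 × 10⁻⁴)(+0.68) = 4.5 × 10⁻⁴ → stable
Every interval has Δρ > 0: the column is stably stratified throughout.

none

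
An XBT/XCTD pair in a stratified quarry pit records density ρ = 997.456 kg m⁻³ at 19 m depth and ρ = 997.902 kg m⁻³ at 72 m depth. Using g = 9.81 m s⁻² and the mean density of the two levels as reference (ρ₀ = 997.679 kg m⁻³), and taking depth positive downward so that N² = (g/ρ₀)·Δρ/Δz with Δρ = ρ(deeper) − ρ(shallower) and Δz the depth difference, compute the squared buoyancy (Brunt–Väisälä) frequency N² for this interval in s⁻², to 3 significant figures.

8.27 × 10⁻⁵ s⁻²

Δρ = 997.902 − 997.456 = 0.446 kg m⁻³ over Δz = 72 − 19 = 53 m.
N² = (9.81/997.679) × (0.446/53) = 8.2744 × 10⁻⁵ s⁻² ≈ 8.27 × 10⁻⁵ s⁻².
A positive N² confirms static stability across the interval.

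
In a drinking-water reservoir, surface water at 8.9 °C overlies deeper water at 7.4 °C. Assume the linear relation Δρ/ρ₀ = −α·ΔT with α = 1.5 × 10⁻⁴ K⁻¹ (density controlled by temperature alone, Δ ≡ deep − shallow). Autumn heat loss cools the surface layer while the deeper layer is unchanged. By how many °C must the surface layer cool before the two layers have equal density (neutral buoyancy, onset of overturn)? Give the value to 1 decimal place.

1.5 °C

With temperature the only control, equal density requires T_surf′ = T_deep.
T_surf′ = 7.4 °C.
Cooling required: 8.9 − 7.4 = 1.5 °C.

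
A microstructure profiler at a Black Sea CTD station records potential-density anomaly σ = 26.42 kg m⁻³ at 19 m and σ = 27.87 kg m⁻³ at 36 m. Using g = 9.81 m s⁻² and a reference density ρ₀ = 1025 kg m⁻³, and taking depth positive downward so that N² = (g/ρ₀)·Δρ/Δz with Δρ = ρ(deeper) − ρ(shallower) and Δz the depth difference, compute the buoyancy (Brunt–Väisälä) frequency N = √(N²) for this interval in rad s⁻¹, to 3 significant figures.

Δρ = 1027.87 − 1026.42 = 1.45 kg m⁻³ over Δz = 36 − 19 = 17 m.
N² = (9.81/1025) × (1.45/17) = 8.1633 × 10⁻⁴ s⁻².
N = √(8.1633 × 10⁻⁴) = 0.028571 rad s⁻¹ ≈ 0.0286 rad s⁻¹.

0.0286 rad s⁻¹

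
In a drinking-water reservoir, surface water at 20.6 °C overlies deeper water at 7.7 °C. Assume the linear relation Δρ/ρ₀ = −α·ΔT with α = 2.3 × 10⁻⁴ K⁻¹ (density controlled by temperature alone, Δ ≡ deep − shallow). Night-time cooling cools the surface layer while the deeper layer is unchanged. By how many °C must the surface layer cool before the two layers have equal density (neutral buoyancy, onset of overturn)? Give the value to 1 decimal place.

12.9 °C

With temperature the only control, equal density requires T_surf′ = T_deep.
T_surf′ = 7.7 °C.
Cooling required: 20.6 − 7.7 = 12.9 °C.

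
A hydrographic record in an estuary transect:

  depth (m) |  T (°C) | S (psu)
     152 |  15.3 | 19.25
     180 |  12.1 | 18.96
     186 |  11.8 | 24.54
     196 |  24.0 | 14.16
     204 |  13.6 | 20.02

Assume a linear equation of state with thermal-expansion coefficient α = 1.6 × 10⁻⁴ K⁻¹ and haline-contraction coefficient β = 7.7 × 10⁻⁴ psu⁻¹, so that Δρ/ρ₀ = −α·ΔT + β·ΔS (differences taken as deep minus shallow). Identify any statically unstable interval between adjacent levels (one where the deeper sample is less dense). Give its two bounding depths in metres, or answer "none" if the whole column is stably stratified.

Evaluate Δρ/ρ₀ = −αΔT + βΔS across each adjacent pair:
  152–180 m: −αΔT+βΔS = −(1.6 × 10⁻⁴)(-3.2)+(7.7 × 10⁻⁴)(-0.29) = 2.9 × 10⁻⁴ → stable
  180–186 m: −αΔT+βΔS = −(1.6 × 10⁻⁴)(-0.3)+(7.7 × 10⁻⁴)(+5.58) = 4.3 × 10⁻³ → stable
  186–196 m: −αΔT+βΔS = −(1.6 × 10⁻⁴)(+12.2)+(7.7 × 10⁻⁴)(-10.38) = -9.9 × 10⁻³ → UNSTABLE
  196–204 m: −αΔT+βΔS = −(1.6 × 10⁻⁴)(-10.4)+(7.7 × 10⁻⁴)(+5.86) = 6.2 × 10⁻³ → stable
The 186–196 m interval has Δρ < 0: lighter water underlies denser water.

186–196 m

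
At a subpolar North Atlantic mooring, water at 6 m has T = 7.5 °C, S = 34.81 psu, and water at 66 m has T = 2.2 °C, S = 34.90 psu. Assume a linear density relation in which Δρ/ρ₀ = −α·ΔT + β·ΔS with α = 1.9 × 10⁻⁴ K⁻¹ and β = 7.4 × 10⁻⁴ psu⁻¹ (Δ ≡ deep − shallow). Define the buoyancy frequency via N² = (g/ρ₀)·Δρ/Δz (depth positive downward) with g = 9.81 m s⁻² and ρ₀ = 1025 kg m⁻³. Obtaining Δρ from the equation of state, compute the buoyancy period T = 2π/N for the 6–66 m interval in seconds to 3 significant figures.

ΔT = -5.3 K, ΔS = +0.09 psu (deep − shallow).
Δρ/ρ₀ = −αΔT + βΔS = 1.007 × 10⁻³ + 6.66 × 10⁻⁵ = 1.0736 × 10⁻³, so Δρ ≈ 1.100 kg m⁻³.
N² = (g/ρ₀)·Δρ/Δz = g·(Δρ/ρ₀)/Δz = 9.81 × 1.0736 × 10⁻³ / 60 = 1.7553 × 10⁻⁴ s⁻².
N = √(1.7553 × 10⁻⁴) = 0.013249 rad s⁻¹ → T = 2π/N = 474.24 s ≈ 474 s.

474 s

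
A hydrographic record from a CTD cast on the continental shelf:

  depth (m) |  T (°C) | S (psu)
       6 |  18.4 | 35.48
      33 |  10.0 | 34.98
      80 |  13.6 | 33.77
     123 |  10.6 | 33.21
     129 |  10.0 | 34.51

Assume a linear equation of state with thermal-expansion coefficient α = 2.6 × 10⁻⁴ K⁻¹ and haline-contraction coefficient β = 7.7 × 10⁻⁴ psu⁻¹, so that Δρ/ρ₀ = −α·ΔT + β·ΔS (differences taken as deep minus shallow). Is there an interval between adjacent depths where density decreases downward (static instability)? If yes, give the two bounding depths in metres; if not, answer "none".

Evaluate Δρ/ρ₀ = −αΔT + βΔS across each adjacent pair:
  6–33 m: −αΔT+βΔS = −(2.6 × 10⁻⁴)(-8.4)+(7.7 × 10⁻⁴)(-0.50) = 1.8 × 10⁻³ → stable
  33–80 m: −αΔT+βΔS = −(2.6 × 10⁻⁴)(+3.6)+(7.7 × 10⁻⁴)(-1.21) = -1.9 × 10⁻³ → UNSTABLE
  80–123 m: −αΔT+βΔS = −(2.6 × 10⁻⁴)(-3.0)+(7.7 × 10⁻⁴)(-0.56) = 3.5 × 10⁻⁴ → stable
  123–129 m: −αΔT+βΔS = −(2.6 × 10⁻⁴)(-0.6)+(7.7 × 10⁻⁴)(+1.30) = 1.2 × 10⁻³ → stable
The 33–80 m interval has Δρ < 0: lighter water underlies denser water.

33–80 m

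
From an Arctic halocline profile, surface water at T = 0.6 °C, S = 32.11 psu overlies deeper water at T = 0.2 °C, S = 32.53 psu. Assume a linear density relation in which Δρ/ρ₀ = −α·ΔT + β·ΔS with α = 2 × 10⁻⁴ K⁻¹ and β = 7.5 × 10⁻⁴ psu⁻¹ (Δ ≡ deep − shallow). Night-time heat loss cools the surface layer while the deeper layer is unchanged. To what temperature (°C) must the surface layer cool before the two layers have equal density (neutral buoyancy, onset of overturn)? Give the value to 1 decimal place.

-1.4 °C

Neutral buoyancy requires Δρ = 0, i.e. −α(T_deep − T_surf′) + β(S_deep − S_surf) = 0.
T_surf′ = T_deep − (β/α)·ΔS = 0.2 − (7.5 × 10⁻⁴/2 × 10⁻⁴)·(+0.42) = -1.375 °C.
Cooling required: 0.6 − (-1.375) = 1.975 °C.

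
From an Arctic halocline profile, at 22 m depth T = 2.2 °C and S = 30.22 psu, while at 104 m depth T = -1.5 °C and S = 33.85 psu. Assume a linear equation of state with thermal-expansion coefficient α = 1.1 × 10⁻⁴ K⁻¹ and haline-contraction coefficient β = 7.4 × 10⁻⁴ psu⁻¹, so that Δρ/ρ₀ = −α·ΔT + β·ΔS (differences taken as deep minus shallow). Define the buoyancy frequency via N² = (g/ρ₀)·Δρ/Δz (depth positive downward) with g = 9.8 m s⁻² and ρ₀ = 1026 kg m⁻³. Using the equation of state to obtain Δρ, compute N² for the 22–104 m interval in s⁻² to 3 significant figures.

ΔT = -3.7 K, ΔS = +3.63 psu (deep − shallow).
Δρ/ρ₀ = −αΔT + βΔS = 4.07 × 10⁻⁴ + 2.6862 × 10⁻³ = 3.0932 × 10⁻³, so Δρ ≈ 3.174 kg m⁻³.
N² = (g/ρ₀)·Δρ/Δz = g·(Δρ/ρ₀)/Δz = 9.8 × 3.0932 × 10⁻³ / 82 = 3.6968 × 10⁻⁴ s⁻² ≈ 3.70 × 10⁻⁴ s⁻².

3.70 × 10⁻⁴ s⁻²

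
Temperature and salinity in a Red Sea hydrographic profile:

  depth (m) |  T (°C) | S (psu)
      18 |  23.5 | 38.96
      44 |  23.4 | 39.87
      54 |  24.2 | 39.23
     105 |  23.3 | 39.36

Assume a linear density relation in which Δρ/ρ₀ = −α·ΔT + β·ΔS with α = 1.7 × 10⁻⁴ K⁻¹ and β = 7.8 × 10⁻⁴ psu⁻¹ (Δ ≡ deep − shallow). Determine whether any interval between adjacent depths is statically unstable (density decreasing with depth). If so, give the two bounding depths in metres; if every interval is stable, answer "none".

Evaluate Δρ/ρ₀ = −αΔT + βΔS across each adjacent pair:
  18–44 m: −αΔT+βΔS = −(1.7 × 10⁻⁴)(-0.1)+(7.8 × 10⁻⁴)(+0.91) = 7.3 × 10⁻⁴ → stable
  44–54 m: −αΔT+βΔS = −(1.7 × 10⁻⁴)(+0.8)+(7.8 × 10⁻⁴)(-0.64) = -6.4 × 10⁻⁴ → UNSTABLE
  54–105 m: −αΔT+βΔS = −(1.7 × 10⁻⁴)(-0.9)+(7.8 × 10⁻⁴)(+0.13) = 2.5 × 10⁻⁴ → stable
The 44–54 m interval has Δρ < 0: lighter water underlies denser water.

44–54 m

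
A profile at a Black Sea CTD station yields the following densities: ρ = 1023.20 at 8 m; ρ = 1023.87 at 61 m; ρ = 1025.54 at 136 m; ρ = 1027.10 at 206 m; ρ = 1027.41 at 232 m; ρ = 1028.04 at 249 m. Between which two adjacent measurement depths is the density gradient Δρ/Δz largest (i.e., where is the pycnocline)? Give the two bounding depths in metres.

232–249 m

Compute the density gradient over each adjacent pair:
  8–61 m: Δρ/Δz = 0.67/53 = 0.013 kg m⁻⁴
  61–136 m: Δρ/Δz = 1.67/75 = 0.022 kg m⁻⁴
  136–206 m: Δρ/Δz = 1.56/70 = 0.022 kg m⁻⁴
  206–232 m: Δρ/Δz = 0.31/26 = 0.012 kg m⁻⁴
  232–249 m: Δρ/Δz = 0.63/17 = 0.037 kg m⁻⁴
The largest gradient is in the 232–249 m interval — the pycnocline.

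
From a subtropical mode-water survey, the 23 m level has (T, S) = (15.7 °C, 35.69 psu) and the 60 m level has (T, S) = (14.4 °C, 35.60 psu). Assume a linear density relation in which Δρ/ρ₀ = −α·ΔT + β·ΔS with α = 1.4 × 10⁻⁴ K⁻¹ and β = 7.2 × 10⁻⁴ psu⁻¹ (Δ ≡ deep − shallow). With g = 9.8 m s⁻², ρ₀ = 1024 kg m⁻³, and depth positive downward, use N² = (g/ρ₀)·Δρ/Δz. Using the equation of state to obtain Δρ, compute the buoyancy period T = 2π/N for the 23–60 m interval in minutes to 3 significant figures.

18.8 min

ΔT = -1.3 K, ΔS = -0.09 psu (deep − shallow).
Δρ/ρ₀ = −αΔT + βΔS = 1.82 × 10⁻⁴ − 6.48 × 10⁻⁵ = 1.172 × 10⁻⁴, so Δρ ≈ 0.1200 kg m⁻³.
N² = (g/ρ₀)·Δρ/Δz = g·(Δρ/ρ₀)/Δz = 9.8 × 1.172 × 10⁻⁴ / 37 = 3.1042 × 10⁻⁵ s⁻².
N = √(3.1042 × 10⁻⁵) = 5.5715 × 10⁻³ rad s⁻¹ → T = 2π/N = 1.1277 × 10³ s = 18.795 min ≈ 18.8 min.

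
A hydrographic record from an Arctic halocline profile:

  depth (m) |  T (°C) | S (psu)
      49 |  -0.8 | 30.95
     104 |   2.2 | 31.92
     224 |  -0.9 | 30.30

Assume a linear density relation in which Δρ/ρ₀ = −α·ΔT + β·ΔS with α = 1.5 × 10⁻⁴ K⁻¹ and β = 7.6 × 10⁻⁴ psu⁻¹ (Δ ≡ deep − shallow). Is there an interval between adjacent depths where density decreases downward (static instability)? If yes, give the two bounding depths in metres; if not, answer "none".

Evaluate Δρ/ρ₀ = −αΔT + βΔS across each adjacent pair:
  49–104 m: −αΔT+βΔS = −(1.5 × 10⁻⁴)(+3.0)+(7.6 × 10⁻⁴)(+0.97) = 2.9 × 10⁻⁴ → stable
  104–224 m: −αΔT+βΔS = −(1.5 × 10⁻⁴)(-3.1)+(7.6 × 10⁻⁴)(-1.62) = -7.7 × 10⁻⁴ → UNSTABLE
The 104–224 m interval has Δρ < 0: lighter water underlies denser water.

104–224 m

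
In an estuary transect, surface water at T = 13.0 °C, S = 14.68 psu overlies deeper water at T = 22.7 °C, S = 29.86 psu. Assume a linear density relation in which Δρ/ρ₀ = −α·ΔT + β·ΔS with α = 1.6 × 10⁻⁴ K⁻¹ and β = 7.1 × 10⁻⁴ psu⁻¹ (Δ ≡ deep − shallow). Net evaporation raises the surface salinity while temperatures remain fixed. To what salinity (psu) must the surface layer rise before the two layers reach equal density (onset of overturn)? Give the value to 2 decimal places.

27.67 psu

Neutral buoyancy requires −α(T_deep − T_surf) + β(S_deep − S_surf′) = 0.
S_surf′ = S_deep − (α/β)·ΔT = 29.86 − (1.6 × 10⁻⁴/7.1 × 10⁻⁴)·(+9.7) = 27.6741 psu.
Increase required: 27.6741 − 14.68 = 12.9941 psu.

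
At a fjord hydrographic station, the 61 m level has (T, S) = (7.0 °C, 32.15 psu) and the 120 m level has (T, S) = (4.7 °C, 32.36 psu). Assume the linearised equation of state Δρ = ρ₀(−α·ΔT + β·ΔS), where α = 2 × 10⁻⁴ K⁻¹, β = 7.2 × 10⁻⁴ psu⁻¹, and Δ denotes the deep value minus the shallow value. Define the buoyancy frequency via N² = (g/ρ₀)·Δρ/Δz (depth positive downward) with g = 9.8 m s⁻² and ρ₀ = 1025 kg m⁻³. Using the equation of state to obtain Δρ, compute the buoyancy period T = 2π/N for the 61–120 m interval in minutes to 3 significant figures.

10.4 min

ΔT = -2.3 K, ΔS = +0.21 psu (deep − shallow).
Δρ/ρ₀ = −αΔT + βΔS = 4.60 × 10⁻⁴ + 1.512 × 10⁻⁴ = 6.112 × 10⁻⁴, so Δρ ≈ 0.6265 kg m⁻³.
N² = (g/ρ₀)·Δρ/Δz = g·(Δρ/ρ₀)/Δz = 9.8 × 6.112 × 10⁻⁴ / 59 = 1.0152 × 10⁻⁴ s⁻².
N = √(1.0152 × 10⁻⁴) = 0.010076 rad s⁻¹ → T = 2π/N = 623.58 s = 10.393 min ≈ 10.4 min.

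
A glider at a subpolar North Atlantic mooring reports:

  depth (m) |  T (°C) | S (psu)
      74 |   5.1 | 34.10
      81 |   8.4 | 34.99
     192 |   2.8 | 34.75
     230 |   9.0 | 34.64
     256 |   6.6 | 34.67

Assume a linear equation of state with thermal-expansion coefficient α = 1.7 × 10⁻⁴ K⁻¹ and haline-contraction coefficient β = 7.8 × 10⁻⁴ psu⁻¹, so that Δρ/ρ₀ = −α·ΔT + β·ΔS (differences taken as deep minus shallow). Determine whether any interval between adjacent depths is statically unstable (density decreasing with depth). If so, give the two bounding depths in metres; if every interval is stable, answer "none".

Evaluate Δρ/ρ₀ = −αΔT + βΔS across each adjacent pair:
  74–81 m: −αΔT+βΔS = −(1.7 × 10⁻⁴)(+3.3)+(7.8 × 10⁻⁴)(+0.89) = 1.3 × 10⁻⁴ → stable
  81–192 m: −αΔT+βΔS = −(1.7 × 10⁻⁴)(-5.6)+(7.8 × 10⁻⁴)(-0.24) = 7.6 × 10⁻⁴ → stable
  192–230 m: −αΔT+βΔS = −(1.7 × 10⁻⁴)(+6.2)+(7.8 × 10⁻⁴)(-0.11) = -1.1 × 10⁻³ → UNSTABLE
  230–256 m: −αΔT+βΔS = −(1.7 × 10⁻⁴)(-2.4)+(7.8 × 10⁻⁴)(+0.03) = 4.3 × 10⁻⁴ → stable
The 192–230 m interval has Δρ < 0: lighter water underlies denser water.

192–230 m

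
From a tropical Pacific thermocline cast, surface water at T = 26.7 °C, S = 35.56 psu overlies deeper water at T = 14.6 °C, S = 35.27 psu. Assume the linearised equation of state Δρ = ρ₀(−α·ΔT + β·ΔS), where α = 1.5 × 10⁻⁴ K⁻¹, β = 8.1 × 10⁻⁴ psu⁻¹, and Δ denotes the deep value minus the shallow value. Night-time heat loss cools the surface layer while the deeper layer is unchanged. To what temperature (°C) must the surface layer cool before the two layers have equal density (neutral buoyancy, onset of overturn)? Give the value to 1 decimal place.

Neutral buoyancy requires Δρ = 0, i.e. −α(T_deep − T_surf′) + β(S_deep − S_surf) = 0.
T_surf′ = T_deep − (β/α)·ΔS = 14.6 − (8.1 × 10⁻⁴/1.5 × 10⁻⁴)·(-0.29) = 16.166 °C.
Cooling required: 26.7 − (16.166) = 10.534 °C.

16.2 °C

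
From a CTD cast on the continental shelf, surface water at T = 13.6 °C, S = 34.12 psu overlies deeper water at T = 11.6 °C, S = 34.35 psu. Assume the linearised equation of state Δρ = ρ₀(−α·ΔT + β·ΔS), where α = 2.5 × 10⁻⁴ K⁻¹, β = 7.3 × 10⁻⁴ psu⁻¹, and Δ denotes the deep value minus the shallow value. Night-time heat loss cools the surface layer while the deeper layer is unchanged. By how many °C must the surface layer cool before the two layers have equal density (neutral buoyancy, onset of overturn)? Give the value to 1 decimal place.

Neutral buoyancy requires Δρ = 0, i.e. −α(T_deep − T_surf′) + β(S_deep − S_surf) = 0.
T_surf′ = T_deep − (β/α)·ΔS = 11.6 − (7.3 × 10⁻⁴/2.5 × 10⁻⁴)·(+0.23) = 10.928 °C.
Cooling required: 13.6 − (10.928) = 2.672 °C.

2.7 °C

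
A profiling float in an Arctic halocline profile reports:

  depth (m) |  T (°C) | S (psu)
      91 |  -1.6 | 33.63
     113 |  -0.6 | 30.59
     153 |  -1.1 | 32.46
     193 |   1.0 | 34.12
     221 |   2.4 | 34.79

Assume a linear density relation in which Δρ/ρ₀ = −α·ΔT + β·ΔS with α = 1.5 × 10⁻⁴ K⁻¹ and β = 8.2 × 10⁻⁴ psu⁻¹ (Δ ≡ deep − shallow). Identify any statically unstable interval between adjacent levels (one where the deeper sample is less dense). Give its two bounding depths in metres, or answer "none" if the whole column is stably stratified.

Evaluate Δρ/ρ₀ = −αΔT + βΔS across each adjacent pair:
  91–113 m: −αΔT+βΔS = −(1.5 × 10⁻⁴)(+1.0)+(8.2 × 10⁻⁴)(-3.04) = -2.6 × 10⁻³ → UNSTABLE
  113–153 m: −αΔT+βΔS = −(1.5 × 10⁻⁴)(-0.5)+(8.2 × 10⁻⁴)(+1.87) = 1.6 × 10⁻³ → stable
  153–193 m: −αΔT+βΔS = −(1.5 × 10⁻⁴)(+2.1)+(8.2 × 10⁻⁴)(+1.66) = 1.0 × 10⁻³ → stable
  193–221 m: −αΔT+βΔS = −(1.5 × 10⁻⁴)(+1.4)+(8.2 × 10⁻⁴)(+0.67) = 3.4 × 10⁻⁴ → stable
The 91–113 m interval has Δρ < 0: lighter water underlies denser water.

91–113 m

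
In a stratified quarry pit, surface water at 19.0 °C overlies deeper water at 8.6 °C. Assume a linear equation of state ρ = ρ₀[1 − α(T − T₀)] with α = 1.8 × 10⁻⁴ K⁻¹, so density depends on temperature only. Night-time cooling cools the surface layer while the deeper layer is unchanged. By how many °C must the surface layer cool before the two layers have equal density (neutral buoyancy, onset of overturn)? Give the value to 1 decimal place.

10.4 °C

With temperature the only control, equal density requires T_surf′ = T_deep.
T_surf′ = 8.6 °C.
Cooling required: 19.0 − 8.6 = 10.4 °C.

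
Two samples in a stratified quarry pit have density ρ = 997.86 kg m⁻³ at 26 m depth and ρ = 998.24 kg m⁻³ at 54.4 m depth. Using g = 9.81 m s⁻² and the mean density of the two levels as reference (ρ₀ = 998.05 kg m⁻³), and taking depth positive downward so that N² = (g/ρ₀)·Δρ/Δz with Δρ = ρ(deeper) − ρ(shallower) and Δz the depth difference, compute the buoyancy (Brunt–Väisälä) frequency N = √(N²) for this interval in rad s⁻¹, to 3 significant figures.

Δρ = 998.24 − 997.86 = 0.38 kg m⁻³ over Δz = 54.4 − 26 = 28.4 m.
N² = (9.81/998.05) × (0.38/28.4) = 1.3152 × 10⁻⁴ s⁻².
N = √(1.3152 × 10⁻⁴) = 0.011468 rad s⁻¹ ≈ 0.0115 rad s⁻¹.

0.0115 rad s⁻¹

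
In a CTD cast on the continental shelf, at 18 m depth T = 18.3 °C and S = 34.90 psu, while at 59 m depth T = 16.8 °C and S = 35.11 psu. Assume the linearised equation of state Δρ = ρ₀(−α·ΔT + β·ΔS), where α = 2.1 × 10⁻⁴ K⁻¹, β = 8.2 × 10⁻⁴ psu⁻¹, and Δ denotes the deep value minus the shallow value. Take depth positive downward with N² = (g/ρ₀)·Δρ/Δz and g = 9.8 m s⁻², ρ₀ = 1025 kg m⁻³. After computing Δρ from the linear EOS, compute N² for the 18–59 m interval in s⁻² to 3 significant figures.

1.16 × 10⁻⁴ s⁻²

ΔT = -1.5 K, ΔS = +0.21 psu (deep − shallow).
Δρ/ρ₀ = −αΔT + βΔS = 3.15 × 10⁻⁴ + 1.722 × 10⁻⁴ = 4.872 × 10⁻⁴, so Δρ ≈ 0.4994 kg m⁻³.
N² = (g/ρ₀)·Δρ/Δz = g·(Δρ/ρ₀)/Δz = 9.8 × 4.872 × 10⁻⁴ / 41 = 1.1645 × 10⁻⁴ s⁻² ≈ 1.16 × 10⁻⁴ s⁻².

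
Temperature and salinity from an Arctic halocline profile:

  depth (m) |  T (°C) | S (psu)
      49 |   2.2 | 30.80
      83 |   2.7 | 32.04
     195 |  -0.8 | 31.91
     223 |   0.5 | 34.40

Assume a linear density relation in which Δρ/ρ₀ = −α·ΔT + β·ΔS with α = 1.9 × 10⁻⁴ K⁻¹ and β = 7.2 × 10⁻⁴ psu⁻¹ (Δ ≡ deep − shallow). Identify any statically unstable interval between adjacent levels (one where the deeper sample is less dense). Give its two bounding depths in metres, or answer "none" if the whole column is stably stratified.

none

Evaluate Δρ/ρ₀ = −αΔT + βΔS across each adjacent pair:
  49–83 m: −αΔT+βΔS = −(1.9 × 10⁻⁴)(+0.5)+(7.2 × 10⁻⁴)(+1.24) = 8.0 × 10⁻⁴ → stable
  83–195 m: −αΔT+βΔS = −(1.9 × 10⁻⁴)(-3.5)+(7.2 × 10⁻⁴)(-0.13) = 5.7 × 10⁻⁴ → stable
  195–223 m: −αΔT+βΔS = −(1.9 × 10⁻⁴)(+1.3)+(7.2 × 10⁻⁴)(+2.49) = 1.5 × 10⁻³ → stable
Every interval has Δρ > 0: the column is stably stratified throughout.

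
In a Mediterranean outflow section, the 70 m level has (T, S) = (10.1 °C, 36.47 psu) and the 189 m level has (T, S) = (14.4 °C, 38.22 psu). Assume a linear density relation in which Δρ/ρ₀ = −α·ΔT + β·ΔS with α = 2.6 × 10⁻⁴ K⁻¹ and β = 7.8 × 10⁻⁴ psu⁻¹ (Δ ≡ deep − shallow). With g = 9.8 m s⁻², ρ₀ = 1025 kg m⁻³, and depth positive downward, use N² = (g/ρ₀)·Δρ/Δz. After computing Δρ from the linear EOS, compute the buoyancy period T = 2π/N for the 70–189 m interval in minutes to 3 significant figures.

ΔT = +4.3 K, ΔS = +1.75 psu (deep − shallow).
Δρ/ρ₀ = −αΔT + βΔS = -1.118 × 10⁻³ + 1.365 × 10⁻³ = 2.47 × 10⁻⁴, so Δρ ≈ 0.2532 kg m⁻³.
N² = (g/ρ₀)·Δρ/Δz = g·(Δρ/ρ₀)/Δz = 9.8 × 2.47 × 10⁻⁴ / 119 = 2.0341 × 10⁻⁵ s⁻².
N = √(2.0341 × 10⁻⁵) = 4.5101 × 10⁻³ rad s⁻¹ → T = 2π/N = 1.3931 × 10³ s = 23.218 min ≈ 23.2 min.

23.2 min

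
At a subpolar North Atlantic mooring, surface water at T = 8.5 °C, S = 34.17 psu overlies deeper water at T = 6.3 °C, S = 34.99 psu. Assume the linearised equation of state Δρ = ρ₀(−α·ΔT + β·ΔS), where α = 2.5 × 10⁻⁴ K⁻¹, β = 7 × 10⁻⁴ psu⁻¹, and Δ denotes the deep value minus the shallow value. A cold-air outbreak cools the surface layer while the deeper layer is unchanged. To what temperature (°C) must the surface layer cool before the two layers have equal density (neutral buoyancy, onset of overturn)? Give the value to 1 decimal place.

Neutral buoyancy requires Δρ = 0, i.e. −α(T_deep − T_surf′) + β(S_deep − S_surf) = 0.
T_surf′ = T_deep − (β/α)·ΔS = 6.3 − (7 × 10⁻⁴/2.5 × 10⁻⁴)·(+0.82) = 4.004 °C.
Cooling required: 8.5 − (4.004) = 4.496 °C.

4.0 °C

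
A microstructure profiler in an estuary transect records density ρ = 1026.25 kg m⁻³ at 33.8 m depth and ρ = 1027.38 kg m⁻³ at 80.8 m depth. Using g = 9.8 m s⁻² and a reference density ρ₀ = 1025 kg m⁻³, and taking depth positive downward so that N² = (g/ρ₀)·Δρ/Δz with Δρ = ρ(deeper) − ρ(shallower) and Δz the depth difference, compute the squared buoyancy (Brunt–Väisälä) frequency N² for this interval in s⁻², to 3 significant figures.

2.30 × 10⁻⁴ s⁻²

Δρ = 1027.38 − 1026.25 = 1.13 kg m⁻³ over Δz = 80.8 − 33.8 = 47 m.
N² = (9.8/1025) × (1.13/47) = 2.2987 × 10⁻⁴ s⁻² ≈ 2.30 × 10⁻⁴ s⁻².
N² > 0, so the interval is statically stable.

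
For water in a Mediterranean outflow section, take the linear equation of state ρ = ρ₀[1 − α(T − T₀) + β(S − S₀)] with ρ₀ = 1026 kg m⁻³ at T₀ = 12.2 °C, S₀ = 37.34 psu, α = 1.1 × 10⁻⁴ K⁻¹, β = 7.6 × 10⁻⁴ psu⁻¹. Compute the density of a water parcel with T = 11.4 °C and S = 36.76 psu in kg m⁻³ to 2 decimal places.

T − T₀ = -0.8 K, S − S₀ = -0.58 psu.
Bracket = 1 − α·(-0.8) + β·(-0.58) = 1 + (-3.528 × 10⁻⁴) = 0.9996472.
ρ = 1026 × 0.9996472 = 1025.64 kg m⁻³.

1025.64 kg m⁻³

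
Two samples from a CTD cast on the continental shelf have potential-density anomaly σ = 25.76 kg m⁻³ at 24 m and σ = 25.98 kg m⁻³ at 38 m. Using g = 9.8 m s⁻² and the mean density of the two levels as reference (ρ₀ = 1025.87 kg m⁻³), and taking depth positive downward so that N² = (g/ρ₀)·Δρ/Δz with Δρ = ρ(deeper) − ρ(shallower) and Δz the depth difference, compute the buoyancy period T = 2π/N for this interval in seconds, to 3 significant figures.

Δρ = 1025.98 − 1025.76 = 0.22 kg m⁻³ over Δz = 38 − 24 = 14 m.
N² = (9.8/1025.87) × (0.22/14) = 1.5012 × 10⁻⁴ s⁻².
N = √(1.5012 × 10⁻⁴) = 0.012252 rad s⁻¹, so T = 2π/N = 512.83 s ≈ 513 s.
A positive N² confirms static stability across the interval.

513 s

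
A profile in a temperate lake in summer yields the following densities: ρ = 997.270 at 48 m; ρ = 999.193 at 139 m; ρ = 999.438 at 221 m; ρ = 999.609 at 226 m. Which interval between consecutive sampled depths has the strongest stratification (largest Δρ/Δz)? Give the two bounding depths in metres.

221–226 m

Compute the density gradient over each adjacent pair:
  48–139 m: Δρ/Δz = 1.923/91 = 0.021 kg m⁻⁴
  139–221 m: Δρ/Δz = 0.245/82 = 3.0 × 10⁻³ kg m⁻⁴
  221–226 m: Δρ/Δz = 0.171/5 = 0.034 kg m⁻⁴
The largest gradient is in the 221–226 m interval — the pycnocline.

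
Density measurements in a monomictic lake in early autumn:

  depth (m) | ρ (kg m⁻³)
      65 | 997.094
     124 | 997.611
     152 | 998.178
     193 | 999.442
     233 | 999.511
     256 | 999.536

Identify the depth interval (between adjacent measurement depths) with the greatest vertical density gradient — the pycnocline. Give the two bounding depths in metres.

152–193 m

Compute the density gradient over each adjacent pair:
  65–124 m: Δρ/Δz = 0.517/59 = 8.8 × 10⁻³ kg m⁻⁴
  124–152 m: Δρ/Δz = 0.567/28 = 0.020 kg m⁻⁴
  152–193 m: Δρ/Δz = 1.264/41 = 0.031 kg m⁻⁴
  193–233 m: Δρ/Δz = 0.069/40 = 1.7 × 10⁻³ kg m⁻⁴
  233–256 m: Δρ/Δz = 0.025/23 = 1.1 × 10⁻³ kg m⁻⁴
The largest gradient is in the 152–193 m interval — the pycnocline.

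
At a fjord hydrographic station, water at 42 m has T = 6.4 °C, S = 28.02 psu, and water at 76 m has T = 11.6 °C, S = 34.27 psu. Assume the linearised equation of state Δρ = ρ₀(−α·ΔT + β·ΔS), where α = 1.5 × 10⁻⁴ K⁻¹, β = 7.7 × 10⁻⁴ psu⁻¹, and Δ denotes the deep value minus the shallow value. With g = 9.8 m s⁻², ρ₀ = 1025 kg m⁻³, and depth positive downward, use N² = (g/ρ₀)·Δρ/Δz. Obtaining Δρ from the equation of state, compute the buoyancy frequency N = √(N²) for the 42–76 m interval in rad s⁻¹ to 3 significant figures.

ΔT = +5.2 K, ΔS = +6.25 psu (deep − shallow).
Δρ/ρ₀ = −αΔT + βΔS = -7.80 × 10⁻⁴ + 4.8125 × 10⁻³ = 4.0325 × 10⁻³, so Δρ ≈ 4.133 kg m⁻³.
N² = (g/ρ₀)·Δρ/Δz = g·(Δρ/ρ₀)/Δz = 9.8 × 4.0325 × 10⁻³ / 34 = 1.1623 × 10⁻³ s⁻².
N = √(1.1623 × 10⁻³) = 0.034093 rad s⁻¹ ≈ 0.0341 rad s⁻¹.

0.0341 rad s⁻¹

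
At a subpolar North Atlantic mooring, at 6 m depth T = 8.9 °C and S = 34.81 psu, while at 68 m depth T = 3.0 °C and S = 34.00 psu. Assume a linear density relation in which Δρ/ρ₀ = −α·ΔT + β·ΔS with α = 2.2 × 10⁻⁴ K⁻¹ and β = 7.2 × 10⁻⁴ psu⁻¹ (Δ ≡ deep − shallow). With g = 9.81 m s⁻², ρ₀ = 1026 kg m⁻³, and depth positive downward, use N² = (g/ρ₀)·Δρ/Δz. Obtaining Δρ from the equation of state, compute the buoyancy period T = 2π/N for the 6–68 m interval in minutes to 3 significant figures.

ΔT = -5.9 K, ΔS = -0.81 psu (deep − shallow).
Δρ/ρ₀ = −αΔT + βΔS = 1.298 × 10⁻³ − 5.832 × 10⁻⁴ = 7.148 × 10⁻⁴, so Δρ ≈ 0.7334 kg m⁻³.
N² = (g/ρ₀)·Δρ/Δz = g·(Δρ/ρ₀)/Δz = 9.81 × 7.148 × 10⁻⁴ / 62 = 1.1310 × 10⁻⁴ s⁻².
N = √(1.1310 × 10⁻⁴) = 0.010635 rad s⁻¹ → T = 2π/N = 590.80 s = 9.8467 min ≈ 9.85 min.

9.85 min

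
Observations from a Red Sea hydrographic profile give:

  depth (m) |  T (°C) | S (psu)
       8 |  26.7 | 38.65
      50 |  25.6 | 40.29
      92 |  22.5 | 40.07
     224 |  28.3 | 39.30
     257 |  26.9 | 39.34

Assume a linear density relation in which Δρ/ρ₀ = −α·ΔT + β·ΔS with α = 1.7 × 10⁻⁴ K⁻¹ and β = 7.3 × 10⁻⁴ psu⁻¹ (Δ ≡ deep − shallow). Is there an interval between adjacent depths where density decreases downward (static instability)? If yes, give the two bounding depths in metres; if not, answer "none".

92–224 m

Evaluate Δρ/ρ₀ = −αΔT + βΔS across each adjacent pair:
  8–50 m: −αΔT+βΔS = −(1.7 × 10⁻⁴)(-1.1)+(7.3 × 10⁻⁴)(+1.64) = 1.4 × 10⁻³ → stable
  50–92 m: −αΔT+βΔS = −(1.7 × 10⁻⁴)(-3.1)+(7.3 × 10⁻⁴)(-0.22) = 3.7 × 10⁻⁴ → stable
  92–224 m: −αΔT+βΔS = −(1.7 × 10⁻⁴)(+5.8)+(7.3 × 10⁻⁴)(-0.77) = -1.5 × 10⁻³ → UNSTABLE
  224–257 m: −αΔT+βΔS = −(1.7 × 10⁻⁴)(-1.4)+(7.3 × 10⁻⁴)(+0.04) = 2.7 × 10⁻⁴ → stable
The 92–224 m interval has Δρ < 0: lighter water underlies denser water.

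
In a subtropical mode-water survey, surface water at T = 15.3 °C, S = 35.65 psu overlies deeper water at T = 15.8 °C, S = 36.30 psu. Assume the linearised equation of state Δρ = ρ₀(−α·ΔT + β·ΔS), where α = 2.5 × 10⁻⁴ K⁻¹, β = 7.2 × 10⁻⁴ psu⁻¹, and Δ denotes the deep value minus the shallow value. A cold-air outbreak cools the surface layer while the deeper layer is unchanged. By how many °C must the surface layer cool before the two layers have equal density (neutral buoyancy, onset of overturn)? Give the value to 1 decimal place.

1.4 °C

Neutral buoyancy requires Δρ = 0, i.e. −α(T_deep − T_surf′) + β(S_deep − S_surf) = 0.
T_surf′ = T_deep − (β/α)·ΔS = 15.8 − (7.2 × 10⁻⁴/2.5 × 10⁻⁴)·(+0.65) = 13.928 °C.
Cooling required: 15.3 − (13.928) = 1.372 °C.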